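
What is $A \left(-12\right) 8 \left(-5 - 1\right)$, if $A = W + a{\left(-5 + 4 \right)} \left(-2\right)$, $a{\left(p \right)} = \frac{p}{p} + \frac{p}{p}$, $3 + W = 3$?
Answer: $-2304$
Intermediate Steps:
$W = 0$ ($W = -3 + 3 = 0$)
$a{\left(p \right)} = 2$ ($a{\left(p \right)} = 1 + 1 = 2$)
$A = -4$ ($A = 0 + 2 \left(-2\right) = 0 - 4 = -4$)
$A \left(-12\right) 8 \left(-5 - 1\right) = \left(-4\right) \left(-12\right) 8 \left(-5 - 1\right) = 48 \cdot 8 \left(-6\right) = 48 \left(-48\right) = -2304$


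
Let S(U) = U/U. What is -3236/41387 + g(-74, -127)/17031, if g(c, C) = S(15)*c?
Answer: -58174954/704861997 ≈ -0.082534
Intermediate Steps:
S(U) = 1
g(c, C) = c (g(c, C) = 1*c = c)
-3236/41387 + g(-74, -127)/17031 = -3236/41387 - 74/17031 = -58174954/704861997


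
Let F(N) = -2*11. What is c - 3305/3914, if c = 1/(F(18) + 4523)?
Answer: -14871891/17616914 ≈ -0.84418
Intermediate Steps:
F(N) = -22
c = 1/4501 (c = 1/(-22 + 4523) = 1/4501 ≈ 0.00022217)
c - 3305/3914 = 1/4501 - 3305/3914 = -14871891/17616914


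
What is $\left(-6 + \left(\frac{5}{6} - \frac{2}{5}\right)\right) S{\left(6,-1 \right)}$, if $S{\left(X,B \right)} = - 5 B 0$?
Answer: $0$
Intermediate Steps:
$S{\left(X,B \right)} = 0$
$\left(-6 + \left(\frac{5}{6} - \frac{2}{5}\right)\right) S{\left(6,-1 \right)} = \left(-6 + \left(\frac{5}{6} - \frac{2}{5}\right)\right) 0 = \left(-6 + \frac{13}{30}\right) 0 = \left(- \frac{167}{30}\right) 0 = 0$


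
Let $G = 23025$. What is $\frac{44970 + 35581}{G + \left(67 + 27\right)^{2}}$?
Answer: $\frac{80551}{31861} \approx 2.5282$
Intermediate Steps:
$\frac{44970 + 35581}{G + \left(67 + 27\right)^{2}} = \frac{44970 + 35581}{23025 + \left(67 + 27\right)^{2}} = \frac{80551}{23025 + 94^{2}} = \frac{80551}{23025 + 8836} = \frac{80551}{31861}$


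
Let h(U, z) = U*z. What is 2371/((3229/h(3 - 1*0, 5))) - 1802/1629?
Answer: 52116727/5260041 ≈ 9.9081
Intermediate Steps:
2371/((3229/h(3 - 1*0, 5))) - 1802/1629 = 2371/((3229/(((3 - 1*0)*5)))) - 1802/1629 = 2371/((3229/(((3 + 0)*5)))) - 1802*1/1629 = 2371/((3229/((3*5)))) - 1802/1629 = 2371/((3229/15)) - 1802/1629 = 2371/((3229*(1/15))) - 1802/1629 = 2371/(3229/15) - 1802/1629 = 2371*(15/3229) - 1802/1629 = 35565/3229 - 1802/1629 = 52116727/5260041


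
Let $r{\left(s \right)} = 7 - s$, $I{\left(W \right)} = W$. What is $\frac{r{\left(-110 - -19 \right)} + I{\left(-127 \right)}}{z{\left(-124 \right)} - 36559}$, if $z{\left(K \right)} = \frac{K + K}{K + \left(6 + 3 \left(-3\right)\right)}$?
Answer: $\frac{3683}{4642745} \approx 0.00079328$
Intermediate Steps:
$z{\left(K \right)} = \frac{2 K}{-3 + K}$ ($z{\left(K \right)} = \frac{2 K}{K + \left(6 - 9\right)} = \frac{2 K}{K - 3} = \frac{2 K}{-3 + K}$)
$\frac{r{\left(-110 - -19 \right)} + I{\left(-127 \right)}}{z{\left(-124 \right)} - 36559} = \frac{\left(7 - \left(-110 - -19\right)\right) - 127}{2 \left(-124\right) \frac{1}{-3 - 124} - 36559} = \frac{\left(7 - \left(-110 + 19\right)\right) - 127}{2 \left(-124\right) \frac{1}{-127} - 36559} = \frac{\left(7 - -91\right) - 127}{2 \left(-124\right) \left(- \frac{1}{127}\right) - 36559} = \frac{\left(7 + 91\right) - 127}{\frac{248}{127} - 36559} = \frac{98 - 127}{- \frac{4642745}{127}} = \left(-29\right) \left(- \frac{127}{4642745}\right) = \frac{3683}{4642745}$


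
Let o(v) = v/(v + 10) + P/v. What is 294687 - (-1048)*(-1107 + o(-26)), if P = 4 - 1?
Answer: -11230270/13 ≈ -8.6387e+5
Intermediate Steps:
P = 3
o(v) = 3/v + v/(10 + v) (o(v) = v/(v + 10) + 3/v = v/(10 + v) + 3/v = 3/v + v/(10 + v))
294687 - (-1048)*(-1107 + o(-26)) = 294687 - (-1048)*(-1107 + (30 + (-26)**2 + 3*(-26))/((-26)*(10 - 26))) = 294687 - (-1048)*(-1107 - 1/26*(30 + 676 - 78)/(-16)) = 294687 - (-1048)*(-1107 - 1/26*(-1/16)*628) = 294687 - (-1048)*(-1107 + 157/104) = 294687 - (-1048)*(-114971)/104 = 294687 - 1*15061201/13 = 294687 - 15061201/13 = -11230270/13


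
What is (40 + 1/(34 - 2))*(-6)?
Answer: -3843/16 ≈ -240.19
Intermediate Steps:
(40 + 1/(34 - 2))*(-6) = (40 + 1/32)*(-6) = (1281/32)*(-6) = -3843/16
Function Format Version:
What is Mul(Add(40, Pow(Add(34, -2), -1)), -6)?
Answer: Rational(-3843, 16) ≈ -240.19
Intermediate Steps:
Mul(Add(40, Pow(Add(34, -2), -1)), -6) = Mul(Add(40, Pow(32, -1)), -6) = Mul(Add(40, Rational(1, 32)), -6) = Mul(Rational(1281, 32), -6) = Rational(-3843, 16)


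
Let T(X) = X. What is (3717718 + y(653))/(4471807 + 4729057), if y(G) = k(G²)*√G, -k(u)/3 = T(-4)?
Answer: 1858859/4600432 + 3*√653/2300216 ≈ 0.40410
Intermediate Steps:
k(u) = 12 (k(u) = -3*(-4) = 12)
y(G) = 12*√G
(3717718 + y(653))/(4471807 + 4729057) = (3717718 + 12*√653)/(4471807 + 4729057) = (3717718 + 12*√653)/9200864 = (3717718 + 12*√653)*(1/9200864) = 1858859/4600432 + 3*√653/2300216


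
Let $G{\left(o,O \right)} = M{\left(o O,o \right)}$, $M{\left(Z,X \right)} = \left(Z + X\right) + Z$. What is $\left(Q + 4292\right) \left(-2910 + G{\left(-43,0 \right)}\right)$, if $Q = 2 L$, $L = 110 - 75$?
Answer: $-12880986$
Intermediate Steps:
$M{\left(Z,X \right)} = X + 2 Z$ ($M{\left(Z,X \right)} = \left(X + Z\right) + Z = X + 2 Z$)
$G{\left(o,O \right)} = o + 2 O o$ ($G{\left(o,O \right)} = o + 2 o O = o + 2 O o$)
$L = 35$ ($L = 110 - 75 = 35$)
$Q = 70$ ($Q = 2 \cdot 35 = 70$)
$\left(Q + 4292\right) \left(-2910 + G{\left(-43,0 \right)}\right) = \left(70 + 4292\right) \left(-2910 - 43 \left(1 + 2 \cdot 0\right)\right) = 4362 \left(-2910 - 43 \left(1 + 0\right)\right) = 4362 \left(-2910 - 43\right) = 4362 \left(-2953\right) = -12880986$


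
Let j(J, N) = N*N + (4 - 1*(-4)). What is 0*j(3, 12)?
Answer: 0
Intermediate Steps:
j(J, N) = 8 + N**2 (j(J, N) = N**2 + (4 + 4) = N**2 + 8 = 8 + N**2)
0*j(3, 12) = 0*(8 + 12**2) = 0*(8 + 144) = 0*152 = 0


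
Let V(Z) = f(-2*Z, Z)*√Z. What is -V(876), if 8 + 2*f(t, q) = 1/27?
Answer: 215*√219/27 ≈ 117.84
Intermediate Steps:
f(t, q) = -215/54 (f(t, q) = -4 + (½)/27 = -4 + (½)*(1/27) = -4 + 1/54 = -215/54)
V(Z) = -215*√Z/54
-V(876) = -(-215)*√876/54 = -(-215)*2*√219/54 = -(-215)*√219/27 = 215*√219/27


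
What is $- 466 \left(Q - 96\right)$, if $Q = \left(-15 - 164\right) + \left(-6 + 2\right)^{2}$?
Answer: $120694$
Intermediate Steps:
$Q = -163$ ($Q = -179 + \left(-4\right)^{2} = -179 + 16 = -163$)
$- 466 \left(Q - 96\right) = - 466 \left(-163 - 96\right) = \left(-466\right) \left(-259\right) = 120694$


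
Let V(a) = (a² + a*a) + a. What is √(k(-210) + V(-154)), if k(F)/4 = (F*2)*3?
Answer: 7*√862 ≈ 205.52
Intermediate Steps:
k(F) = 24*F (k(F) = 4*((F*2)*3) = 4*((2*F)*3) = 4*(6*F) = 24*F)
V(a) = a + 2*a² (V(a) = (a² + a²) + a = 2*a² + a = a + 2*a²)
√(k(-210) + V(-154)) = √(24*(-210) - 154*(1 + 2*(-154))) = √(-5040 - 154*(1 - 308)) = √(-5040 - 154*(-307)) = √(-5040 + 47278) = √42238 = 7*√862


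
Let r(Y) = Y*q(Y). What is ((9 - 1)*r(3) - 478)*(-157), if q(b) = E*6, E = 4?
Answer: -15386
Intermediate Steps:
q(b) = 24 (q(b) = 4*6 = 24)
r(Y) = 24*Y (r(Y) = Y*24 = 24*Y)
((9 - 1)*r(3) - 478)*(-157) = ((9 - 1)*(24*3) - 478)*(-157) = (8*72 - 478)*(-157) = (576 - 478)*(-157) = 98*(-157) = -15386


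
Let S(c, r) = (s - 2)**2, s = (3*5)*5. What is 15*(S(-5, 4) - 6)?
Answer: 79845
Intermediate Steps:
s = 75 (s = 15*5 = 75)
S(c, r) = 5329 (S(c, r) = (75 - 2)**2 = 73**2 = 5329)
15*(S(-5, 4) - 6) = 15*(5329 - 6) = 15*5323 = 79845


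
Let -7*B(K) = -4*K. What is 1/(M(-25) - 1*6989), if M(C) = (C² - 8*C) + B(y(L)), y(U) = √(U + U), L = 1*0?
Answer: -1/6164 ≈ -0.00016223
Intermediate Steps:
L = 0
y(U) = √2*√U (y(U) = √(2*U) = √2*√U)
B(K) = 4*K/7 (B(K) = -(-4)*K/7 = 4*K/7)
M(C) = C² - 8*C (M(C) = (C² - 8*C) + 4*(√2*√0)/7 = (C² - 8*C) + 4*(√2*0)/7 = (C² - 8*C) + (4/7)*0 = (C² - 8*C) + 0 = C² - 8*C)
1/(M(-25) - 1*6989) = 1/(-25*(-8 - 25) - 1*6989) = 1/(-25*(-33) - 6989) = 1/(825 - 6989) = 1/(-6164) = -1/6164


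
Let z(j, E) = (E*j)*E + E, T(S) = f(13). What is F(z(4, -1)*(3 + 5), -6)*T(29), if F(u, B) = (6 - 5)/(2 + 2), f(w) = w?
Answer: 13/4 ≈ 3.2500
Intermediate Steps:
T(S) = 13
z(j, E) = E + j*E² (z(j, E) = j*E² + E = E + j*E²)
F(u, B) = ¼ (F(u, B) = 1/4 = 1*(¼) = ¼)
F(z(4, -1)*(3 + 5), -6)*T(29) = (¼)*13 = 13/4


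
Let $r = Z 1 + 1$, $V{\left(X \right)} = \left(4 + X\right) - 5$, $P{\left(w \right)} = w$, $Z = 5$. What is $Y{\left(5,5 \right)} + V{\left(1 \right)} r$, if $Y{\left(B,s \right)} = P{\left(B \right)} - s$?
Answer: $0$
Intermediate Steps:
$Y{\left(B,s \right)} = B - s$
$V{\left(X \right)} = -1 + X$
$r = 6$ ($r = 5 \cdot 1 + 1 = 5 + 1 = 6$)
$Y{\left(5,5 \right)} + V{\left(1 \right)} r = \left(5 - 5\right) + \left(-1 + 1\right) 6 = \left(5 - 5\right) + 0 \cdot 6 = 0 + 0 = 0$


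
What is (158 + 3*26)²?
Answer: 55696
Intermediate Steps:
(158 + 3*26)² = (158 + 78)² = 236² = 55696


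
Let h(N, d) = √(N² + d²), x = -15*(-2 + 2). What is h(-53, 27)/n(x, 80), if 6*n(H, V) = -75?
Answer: -2*√3538/25 ≈ -4.7585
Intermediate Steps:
x = 0 (x = -15*0 = 0)
n(H, V) = -25/2 (n(H, V) = (⅙)*(-75) = -25/2)
h(-53, 27)/n(x, 80) = √((-53)² + 27²)/(-25/2) = √(2809 + 729)*(-2/25) = √3538*(-2/25) = -2*√3538/25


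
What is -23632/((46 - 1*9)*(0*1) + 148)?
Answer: -5908/37 ≈ -159.68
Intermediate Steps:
-23632/((46 - 1*9)*(0*1) + 148) = -23632/((46 - 9)*0 + 148) = -23632/(37*0 + 148) = -23632/(0 + 148) = -23632/148 = -23632*1/148 = -5908/37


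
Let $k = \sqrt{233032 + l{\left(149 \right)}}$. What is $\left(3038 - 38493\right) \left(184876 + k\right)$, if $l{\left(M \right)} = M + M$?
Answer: $-6554778580 - 35455 \sqrt{233330} \approx -6.5719 \cdot 10^{9}$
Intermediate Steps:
$l{\left(M \right)} = 2 M$
$k = \sqrt{233330}$ ($k = \sqrt{233032 + 2 \cdot 149} = \sqrt{233032 + 298} = \sqrt{233330} \approx 483.04$)
$\left(3038 - 38493\right) \left(184876 + k\right) = \left(3038 - 38493\right) \left(184876 + \sqrt{233330}\right) = - 35455 \left(184876 + \sqrt{233330}\right) = -6554778580 - 35455 \sqrt{233330}$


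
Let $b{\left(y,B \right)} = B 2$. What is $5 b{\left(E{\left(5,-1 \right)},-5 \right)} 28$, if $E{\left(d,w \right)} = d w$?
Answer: $-1400$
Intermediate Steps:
$b{\left(y,B \right)} = 2 B$
$5 b{\left(E{\left(5,-1 \right)},-5 \right)} 28 = 5 \cdot 2 \left(-5\right) 28 = 5 \left(-10\right) 28 = \left(-50\right) 28 = -1400$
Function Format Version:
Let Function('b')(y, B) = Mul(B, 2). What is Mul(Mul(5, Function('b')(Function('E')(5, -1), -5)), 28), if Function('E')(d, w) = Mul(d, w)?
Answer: -1400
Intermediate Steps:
Function('b')(y, B) = Mul(2, B)
Mul(Mul(5, Function('b')(Function('E')(5, -1), -5)), 28) = Mul(Mul(5, Mul(2, -5)), 28) = Mul(Mul(5, -10), 28) = Mul(-50, 28) = -1400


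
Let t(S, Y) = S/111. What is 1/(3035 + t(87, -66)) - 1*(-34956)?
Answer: 3926397781/112324 ≈ 34956.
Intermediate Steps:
t(S, Y) = S/111 (t(S, Y) = S*(1/111) = S/111)
1/(3035 + t(87, -66)) - 1*(-34956) = 1/(3035 + (1/111)*87) - 1*(-34956) = 1/(3035 + 29/37) + 34956 = 1/(112324/37) + 34956 = 37/112324 + 34956 = 3926397781/112324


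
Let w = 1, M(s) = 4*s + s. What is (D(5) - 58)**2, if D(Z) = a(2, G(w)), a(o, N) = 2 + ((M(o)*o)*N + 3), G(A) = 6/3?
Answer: 169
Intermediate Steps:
M(s) = 5*s
G(A) = 2 (G(A) = 6*(1/3) = 2)
a(o, N) = 5 + 5*N*o**2 (a(o, N) = 2 + (((5*o)*o)*N + 3) = 2 + ((5*o**2)*N + 3) = 2 + (5*N*o**2 + 3) = 2 + (3 + 5*N*o**2) = 5 + 5*N*o**2)
D(Z) = 45 (D(Z) = 5 + 5*2*2**2 = 5 + 5*2*4 = 5 + 40 = 45)
(D(5) - 58)**2 = (45 - 58)**2 = (-13)**2 = 169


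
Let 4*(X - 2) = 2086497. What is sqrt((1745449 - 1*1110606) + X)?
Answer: sqrt(4625877)/2 ≈ 1075.4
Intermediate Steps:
X = 2086505/4 (X = 2 + (1/4)*2086497 = 2 + 2086497/4 = 2086505/4 ≈ 5.2163e+5)
sqrt((1745449 - 1*1110606) + X) = sqrt((1745449 - 1*1110606) + 2086505/4) = sqrt((1745449 - 1110606) + 2086505/4) = sqrt(634843 + 2086505/4) = sqrt(4625877/4) = sqrt(4625877)/2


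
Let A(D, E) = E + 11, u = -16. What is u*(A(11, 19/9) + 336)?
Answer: -50272/9 ≈ -5585.8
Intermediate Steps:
A(D, E) = 11 + E
u*(A(11, 19/9) + 336) = -16*((11 + 19/9) + 336) = -16*(118/9 + 336) = -16*3142/9 = -50272/9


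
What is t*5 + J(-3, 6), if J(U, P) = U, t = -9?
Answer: -48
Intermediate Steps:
t*5 + J(-3, 6) = -9*5 - 3 = -45 - 3 = -48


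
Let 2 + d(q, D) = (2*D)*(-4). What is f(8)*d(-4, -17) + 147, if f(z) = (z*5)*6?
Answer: 32307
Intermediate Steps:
d(q, D) = -2 - 8*D (d(q, D) = -2 + (2*D)*(-4) = -2 - 8*D)
f(z) = 30*z (f(z) = (5*z)*6 = 30*z)
f(8)*d(-4, -17) + 147 = (30*8)*(-2 - 8*(-17)) + 147 = 240*(-2 + 136) + 147 = 240*134 + 147 = 32160 + 147 = 32307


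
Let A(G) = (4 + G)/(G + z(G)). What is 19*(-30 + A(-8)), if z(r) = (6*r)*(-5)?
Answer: -33079/58 ≈ -570.33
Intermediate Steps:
z(r) = -30*r
A(G) = -(4 + G)/(29*G) (A(G) = (4 + G)/(G - 30*G) = (4 + G)/((-29*G)) = (4 + G)*(-1/(29*G)) = -(4 + G)/(29*G))
19*(-30 + A(-8)) = 19*(-30 + (1/29)*(-4 - 1*(-8))/(-8)) = 19*(-30 + (1/29)*(-⅛)*(-4 + 8)) = 19*(-30 + (1/29)*(-⅛)*4) = 19*(-30 - 1/58) = 19*(-1741/58) = -33079/58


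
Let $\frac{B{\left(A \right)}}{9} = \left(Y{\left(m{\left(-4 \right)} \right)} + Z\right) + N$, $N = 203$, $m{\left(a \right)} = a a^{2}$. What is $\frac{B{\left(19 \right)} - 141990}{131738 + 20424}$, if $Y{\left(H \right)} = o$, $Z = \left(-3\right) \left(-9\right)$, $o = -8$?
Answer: $- \frac{69996}{76081} \approx -0.92002$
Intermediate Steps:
$Z = 27$
$m{\left(a \right)} = a^{3}$
$Y{\left(H \right)} = -8$
$B{\left(A \right)} = 1998$ ($B{\left(A \right)} = 9 \left(\left(-8 + 27\right) + 203\right) = 9 \left(19 + 203\right) = 9 \cdot 222 = 1998$)
$\frac{B{\left(19 \right)} - 141990}{131738 + 20424} = \frac{1998 - 141990}{131738 + 20424} = - \frac{139992}{152162} = \left(-139992\right) \frac{1}{152162} = - \frac{69996}{76081}$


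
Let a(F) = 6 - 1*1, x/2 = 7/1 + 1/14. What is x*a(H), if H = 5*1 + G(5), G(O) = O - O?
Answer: 495/7 ≈ 70.714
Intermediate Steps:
G(O) = 0
x = 99/7 (x = 2*(7/1 + 1/14) = 2*(7*1 + 1*(1/14)) = 2*(7 + 1/14) = 2*(99/14) = 99/7 ≈ 14.143)
H = 5 (H = 5*1 + 0 = 5 + 0 = 5)
a(F) = 5 (a(F) = 6 - 1 = 5)
x*a(H) = (99/7)*5 = 495/7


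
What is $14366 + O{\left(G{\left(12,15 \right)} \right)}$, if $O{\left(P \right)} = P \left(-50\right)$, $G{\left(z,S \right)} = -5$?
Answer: $14616$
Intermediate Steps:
$O{\left(P \right)} = - 50 P$
$14366 + O{\left(G{\left(12,15 \right)} \right)} = 14366 - -250 = 14366 + 250 = 14616$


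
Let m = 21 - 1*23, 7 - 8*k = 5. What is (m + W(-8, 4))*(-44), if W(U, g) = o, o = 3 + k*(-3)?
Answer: -11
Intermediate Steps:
k = ¼ (k = 7/8 - ⅛*5 = 7/8 - 5/8 = ¼ ≈ 0.25000)
m = -2 (m = 21 - 23 = -2)
o = 9/4 (o = 3 + (¼)*(-3) = 3 - ¾ = 9/4 ≈ 2.2500)
W(U, g) = 9/4
(m + W(-8, 4))*(-44) = (-2 + 9/4)*(-44) = (¼)*(-44) = -11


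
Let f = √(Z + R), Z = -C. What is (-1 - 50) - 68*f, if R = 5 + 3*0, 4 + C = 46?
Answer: -51 - 68*I*√37 ≈ -51.0 - 413.63*I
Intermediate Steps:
C = 42 (C = -4 + 46 = 42)
Z = -42 (Z = -1*42 = -42)
R = 5 (R = 5 + 0 = 5)
f = I*√37 (f = √(-42 + 5) = √(-37) = I*√37 ≈ 6.0828*I)
(-1 - 50) - 68*f = (-1 - 50) - 68*I*√37 = -51 - 68*I*√37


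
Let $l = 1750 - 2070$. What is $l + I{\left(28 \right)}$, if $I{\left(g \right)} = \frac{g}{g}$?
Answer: $-319$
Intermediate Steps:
$l = -320$
$I{\left(g \right)} = 1$
$l + I{\left(28 \right)} = -320 + 1 = -319$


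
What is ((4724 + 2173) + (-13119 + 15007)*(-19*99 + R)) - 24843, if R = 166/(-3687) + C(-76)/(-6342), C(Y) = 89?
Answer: -4636820940162/1299053 ≈ -3.5694e+6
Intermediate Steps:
R = -153435/2598106 (R = 166/(-3687) + 89/(-6342) = 166*(-1/3687) + 89*(-1/6342) = -166/3687 - 89/6342 = -153435/2598106 ≈ -0.059056)
((4724 + 2173) + (-13119 + 15007)*(-19*99 + R)) - 24843 = ((4724 + 2173) + (-13119 + 15007)*(-19*99 - 153435/2598106)) - 24843 = (6897 + 1888*(-1881 - 153435/2598106)) - 24843 = (6897 + 1888*(-4887190821/2598106)) - 24843 = (6897 - 4613508135024/1299053) - 24843 = -4604548566483/1299053 - 24843 = -4636820940162/1299053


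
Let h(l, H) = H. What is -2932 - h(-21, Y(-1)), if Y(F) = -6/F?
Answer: -2938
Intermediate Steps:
-2932 - h(-21, Y(-1)) = -2932 - (-6)/(-1) = -2932 - (-6)*(-1) = -2932 - 1*6 = -2932 - 6 = -2938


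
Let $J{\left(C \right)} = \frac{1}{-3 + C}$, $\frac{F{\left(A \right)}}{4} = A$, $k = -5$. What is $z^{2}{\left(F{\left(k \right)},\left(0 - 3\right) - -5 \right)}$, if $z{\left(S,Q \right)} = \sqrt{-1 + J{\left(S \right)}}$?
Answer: $- \frac{24}{23} \approx -1.0435$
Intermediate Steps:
$F{\left(A \right)} = 4 A$
$z{\left(S,Q \right)} = \sqrt{-1 + \frac{1}{-3 + S}}$
$z^{2}{\left(F{\left(k \right)},\left(0 - 3\right) - -5 \right)} = \left(\sqrt{\frac{4 - 4 \left(-5\right)}{-3 + 4 \left(-5\right)}}\right)^{2} = \left(\sqrt{\frac{4 - -20}{-3 - 20}}\right)^{2} = \left(\sqrt{\frac{4 + 20}{-23}}\right)^{2} = \left(\sqrt{\left(- \frac{1}{23}\right) 24}\right)^{2} = \left(\sqrt{- \frac{24}{23}}\right)^{2} = \left(\frac{2 i \sqrt{138}}{23}\right)^{2} = - \frac{24}{23}$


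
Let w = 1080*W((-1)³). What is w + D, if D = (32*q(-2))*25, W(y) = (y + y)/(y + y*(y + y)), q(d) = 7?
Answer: 3440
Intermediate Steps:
W(y) = 2*y/(y + 2*y²) (W(y) = (2*y)/(y + y*(2*y)) = (2*y)/(y + 2*y²) = 2*y/(y + 2*y²))
D = 5600 (D = (32*7)*25 = 224*25 = 5600)
w = -2160 (w = 1080*(2/(1 + 2*(-1)³)) = 1080*(2/(1 + 2*(-1))) = 1080*(2/(1 - 2)) = 1080*(2/(-1)) = 1080*(2*(-1)) = 1080*(-2) = -2160)
w + D = -2160 + 5600 = 3440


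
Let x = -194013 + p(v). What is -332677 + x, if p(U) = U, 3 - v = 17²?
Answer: -526976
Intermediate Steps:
v = -286 (v = 3 - 1*17² = 3 - 1*289 = 3 - 289 = -286)
x = -194299 (x = -194013 - 286 = -194299)
-332677 + x = -332677 - 194299 = -526976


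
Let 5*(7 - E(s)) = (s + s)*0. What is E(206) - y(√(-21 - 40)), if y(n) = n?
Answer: 7 - I*√61 ≈ 7.0 - 7.8102*I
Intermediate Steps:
E(s) = 7 (E(s) = 7 - (s + s)*0/5 = 7 - 2*s*0/5 = 7 - ⅕*0 = 7 + 0 = 7)
E(206) - y(√(-21 - 40)) = 7 - √(-21 - 40) = 7 - √(-61) = 7 - I*√61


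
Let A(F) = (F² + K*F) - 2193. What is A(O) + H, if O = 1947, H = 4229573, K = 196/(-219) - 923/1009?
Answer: 590336211424/73657 ≈ 8.0147e+6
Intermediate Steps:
K = -399901/220971 (K = 196*(-1/219) - 923*1/1009 = -196/219 - 923/1009 = -399901/220971 ≈ -1.8097)
A(F) = -2193 + F² - 399901*F/220971 (A(F) = (F² - 399901*F/220971) - 2193 = -2193 + F² - 399901*F/220971)
A(O) + H = (-2193 + 1947² - 399901/220971*1947) + 4229573 = (-2193 + 3790809 - 259535749/73657) + 4229573 = 278798552963/73657 + 4229573 = 590336211424/73657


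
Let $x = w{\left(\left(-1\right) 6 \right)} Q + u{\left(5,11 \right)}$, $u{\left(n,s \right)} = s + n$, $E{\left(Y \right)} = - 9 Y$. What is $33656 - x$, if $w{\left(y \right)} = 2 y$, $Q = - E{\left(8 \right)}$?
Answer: $34504$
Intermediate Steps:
$u{\left(n,s \right)} = n + s$
$Q = 72$ ($Q = - \left(-9\right) 8 = \left(-1\right) \left(-72\right) = 72$)
$x = -848$ ($x = 2 \left(\left(-1\right) 6\right) 72 + \left(5 + 11\right) = 2 \left(-6\right) 72 + 16 = \left(-12\right) 72 + 16 = -864 + 16 = -848$)
$33656 - x = 33656 - -848 = 33656 + 848 = 34504$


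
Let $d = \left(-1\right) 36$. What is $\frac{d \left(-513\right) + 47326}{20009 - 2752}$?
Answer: $\frac{65794}{17257} \approx 3.8126$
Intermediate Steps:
$d = -36$
$\frac{d \left(-513\right) + 47326}{20009 - 2752} = \frac{\left(-36\right) \left(-513\right) + 47326}{20009 - 2752} = \frac{18468 + 47326}{17257} = 65794 \cdot \frac{1}{17257} = \frac{65794}{17257}$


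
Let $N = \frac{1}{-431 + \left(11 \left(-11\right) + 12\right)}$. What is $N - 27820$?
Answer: $- \frac{15022801}{540} \approx -27820.0$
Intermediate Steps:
$N = - \frac{1}{540}$ ($N = \frac{1}{-431 + \left(-121 + 12\right)} = \frac{1}{-431 - 109} = \frac{1}{-540} = - \frac{1}{540} \approx -0.0018519$)
$N - 27820 = - \frac{1}{540} - 27820 = - \frac{15022801}{540}$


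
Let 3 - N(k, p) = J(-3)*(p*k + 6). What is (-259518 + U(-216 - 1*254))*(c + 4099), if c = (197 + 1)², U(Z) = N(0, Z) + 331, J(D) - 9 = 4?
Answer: -11226822386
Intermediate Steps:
J(D) = 13 (J(D) = 9 + 4 = 13)
N(k, p) = -75 - 13*k*p (N(k, p) = 3 - 13*(p*k + 6) = 3 - 13*(k*p + 6) = 3 - 13*(6 + k*p) = 3 - (78 + 13*k*p) = 3 + (-78 - 13*k*p) = -75 - 13*k*p)
U(Z) = 256 (U(Z) = (-75 - 13*0*Z) + 331 = (-75 + 0) + 331 = -75 + 331 = 256)
c = 39204 (c = 198² = 39204)
(-259518 + U(-216 - 1*254))*(c + 4099) = (-259518 + 256)*(39204 + 4099) = -259262*43303 = -11226822386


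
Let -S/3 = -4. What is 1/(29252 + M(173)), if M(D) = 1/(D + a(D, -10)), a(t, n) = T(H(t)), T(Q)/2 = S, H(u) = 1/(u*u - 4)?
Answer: 197/5762645 ≈ 3.4186e-5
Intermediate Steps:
S = 12 (S = -3*(-4) = 12)
H(u) = 1/(-4 + u**2) (H(u) = 1/(u**2 - 4) = 1/(-4 + u**2))
T(Q) = 24 (T(Q) = 2*12 = 24)
a(t, n) = 24
M(D) = 1/(24 + D) (M(D) = 1/(D + 24) = 1/(24 + D))
1/(29252 + M(173)) = 1/(29252 + 1/(24 + 173)) = 1/(29252 + 1/197) = 1/(5762645/197) = 197/5762645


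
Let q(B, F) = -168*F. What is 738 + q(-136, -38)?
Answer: 7122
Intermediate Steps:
738 + q(-136, -38) = 738 - 168*(-38) = 738 + 6384 = 7122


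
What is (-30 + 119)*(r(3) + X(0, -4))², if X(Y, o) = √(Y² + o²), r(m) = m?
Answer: 4361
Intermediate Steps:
(-30 + 119)*(r(3) + X(0, -4))² = (-30 + 119)*(3 + √(0² + (-4)²))² = 89*(3 + √(0 + 16))² = 89*(3 + √16)² = 89*(3 + 4)² = 89*7² = 89*49 = 4361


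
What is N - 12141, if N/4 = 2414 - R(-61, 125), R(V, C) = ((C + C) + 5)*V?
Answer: 59735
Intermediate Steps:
R(V, C) = V*(5 + 2*C) (R(V, C) = (2*C + 5)*V = (5 + 2*C)*V = V*(5 + 2*C))
N = 71876 (N = 4*(2414 - (-61)*(5 + 2*125)) = 4*(2414 - (-61)*(5 + 250)) = 4*(2414 - (-61)*255) = 4*(2414 - 1*(-15555)) = 4*(2414 + 15555) = 4*17969 = 71876)
N - 12141 = 71876 - 12141 = 59735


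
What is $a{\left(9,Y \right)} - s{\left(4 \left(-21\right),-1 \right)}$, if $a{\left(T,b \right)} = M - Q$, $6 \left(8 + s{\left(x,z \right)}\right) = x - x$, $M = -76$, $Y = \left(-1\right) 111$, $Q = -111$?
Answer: $43$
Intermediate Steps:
$Y = -111$
$s{\left(x,z \right)} = -8$ ($s{\left(x,z \right)} = -8 + \frac{x - x}{6} = -8 + \frac{1}{6} \cdot 0 = -8 + 0 = -8$)
$a{\left(T,b \right)} = 35$ ($a{\left(T,b \right)} = -76 - -111 = -76 + 111 = 35$)
$a{\left(9,Y \right)} - s{\left(4 \left(-21\right),-1 \right)} = 35 - -8 = 35 + 8 = 43$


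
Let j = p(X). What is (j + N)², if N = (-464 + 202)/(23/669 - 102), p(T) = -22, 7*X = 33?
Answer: 1756823004304/4653286225 ≈ 377.54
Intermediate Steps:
X = 33/7 (X = (⅐)*33 = 33/7 ≈ 4.7143)
j = -22
N = 175278/68215 (N = -262/(23*(1/669) - 102) = -262/(23/669 - 102) = -262/(-68215/669) = -262*(-669/68215) = 175278/68215 ≈ 2.5695)
(j + N)² = (-22 + 175278/68215)² = (-1325452/68215)² = 1756823004304/4653286225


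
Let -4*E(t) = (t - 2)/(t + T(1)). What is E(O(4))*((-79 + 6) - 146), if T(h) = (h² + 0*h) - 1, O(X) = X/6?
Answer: -219/2 ≈ -109.50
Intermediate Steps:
O(X) = X/6 (O(X) = X*(⅙) = X/6)
T(h) = -1 + h² (T(h) = (h² + 0) - 1 = h² - 1 = -1 + h²)
E(t) = -(-2 + t)/(4*t) (E(t) = -(t - 2)/(4*(t + (-1 + 1²))) = -(-2 + t)/(4*(t + (-1 + 1))) = -(-2 + t)/(4*(t + 0)) = -(-2 + t)/(4*t))
E(O(4))*((-79 + 6) - 146) = ((2 - 4/6)/(4*(((⅙)*4))))*((-79 + 6) - 146) = ((2 - 1*⅔)/(4*(⅔)))*(-73 - 146) = ((¼)*(3/2)*(2 - ⅔))*(-219) = ((¼)*(3/2)*(4/3))*(-219) = (½)*(-219) = -219/2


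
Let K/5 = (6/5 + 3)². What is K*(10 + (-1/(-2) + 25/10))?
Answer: 5733/5 ≈ 1146.6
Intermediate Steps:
K = 441/5 (K = 5*(6/5 + 3)² = 5*(21/5)² = 5*(441/25) = 441/5 ≈ 88.200)
K*(10 + (-1/(-2) + 25/10)) = 441*(10 + (-1/(-2) + 25/10))/5 = 441*(10 + (-1*(-½) + 25*(⅒)))/5 = 441*(10 + (½ + 5/2))/5 = 441*(10 + 3)/5 = (441/5)*13 = 5733/5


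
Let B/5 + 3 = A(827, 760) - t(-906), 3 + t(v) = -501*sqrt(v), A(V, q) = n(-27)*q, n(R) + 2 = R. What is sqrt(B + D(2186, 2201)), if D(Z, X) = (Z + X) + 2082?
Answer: sqrt(-103731 + 2505*I*sqrt(906)) ≈ 110.7 + 340.57*I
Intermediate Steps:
D(Z, X) = 2082 + X + Z (D(Z, X) = (X + Z) + 2082 = 2082 + X + Z)
n(R) = -2 + R
A(V, q) = -29*q (A(V, q) = (-2 - 27)*q = -29*q)
t(v) = -3 - 501*sqrt(v)
B = -110200 + 2505*I*sqrt(906) (B = -15 + 5*(-29*760 - (-3 - 501*I*sqrt(906))) = -15 + 5*(-22040 - (-3 - 501*I*sqrt(906))) = -15 + 5*(-22040 + (3 + 501*I*sqrt(906))) = -15 + 5*(-22037 + 501*I*sqrt(906)) = -15 + (-110185 + 2505*I*sqrt(906)) = -110200 + 2505*I*sqrt(906) ≈ -1.102e+5 + 75400.0*I)
sqrt(B + D(2186, 2201)) = sqrt((-110200 + 2505*I*sqrt(906)) + (2082 + 2201 + 2186)) = sqrt((-110200 + 2505*I*sqrt(906)) + 6469) = sqrt(-103731 + 2505*I*sqrt(906))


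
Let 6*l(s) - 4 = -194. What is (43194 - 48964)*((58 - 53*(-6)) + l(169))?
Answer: -5960410/3 ≈ -1.9868e+6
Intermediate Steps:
l(s) = -95/3 (l(s) = ⅔ + (⅙)*(-194) = ⅔ - 97/3 = -95/3)
(43194 - 48964)*((58 - 53*(-6)) + l(169)) = (43194 - 48964)*((58 - 53*(-6)) - 95/3) = -5770*((58 + 318) - 95/3) = -5770*(376 - 95/3) = -5770*1033/3 = -5960410/3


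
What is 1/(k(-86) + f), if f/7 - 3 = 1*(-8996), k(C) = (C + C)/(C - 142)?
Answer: -57/3588164 ≈ -1.5886e-5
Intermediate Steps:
k(C) = 2*C/(-142 + C) (k(C) = (2*C)/(-142 + C) = 2*C/(-142 + C))
f = -62951 (f = 21 + 7*(1*(-8996)) = 21 + 7*(-8996) = 21 - 62972 = -62951)
1/(k(-86) + f) = 1/(2*(-86)/(-142 - 86) - 62951) = 1/(2*(-86)/(-228) - 62951) = 1/(2*(-86)*(-1/228) - 62951) = 1/(43/57 - 62951) = 1/(-3588164/57) = -57/3588164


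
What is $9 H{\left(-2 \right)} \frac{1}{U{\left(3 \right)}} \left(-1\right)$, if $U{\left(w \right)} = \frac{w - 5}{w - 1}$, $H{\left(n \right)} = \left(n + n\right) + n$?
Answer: $-54$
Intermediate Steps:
$H{\left(n \right)} = 3 n$ ($H{\left(n \right)} = 2 n + n = 3 n$)
$U{\left(w \right)} = \frac{-5 + w}{-1 + w}$
$9 H{\left(-2 \right)} \frac{1}{U{\left(3 \right)}} \left(-1\right) = 9 \cdot 3 \left(-2\right) \frac{1}{\frac{1}{-1 + 3} \left(-5 + 3\right)} \left(-1\right) = 9 \left(-6\right) \frac{1}{\frac{1}{2} \left(-2\right)} \left(-1\right) = - 54 \frac{1}{\frac{1}{2} \left(-2\right)} \left(-1\right) = - 54 \frac{1}{-1} \left(-1\right) = - 54 \left(\left(-1\right) \left(-1\right)\right) = \left(-54\right) 1 = -54$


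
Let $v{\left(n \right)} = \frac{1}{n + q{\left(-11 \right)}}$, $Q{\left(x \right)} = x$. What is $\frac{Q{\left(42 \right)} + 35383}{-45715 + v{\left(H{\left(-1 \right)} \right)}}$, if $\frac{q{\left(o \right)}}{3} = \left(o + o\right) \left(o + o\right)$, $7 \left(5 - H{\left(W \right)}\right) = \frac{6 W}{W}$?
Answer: $- \frac{27775925}{35844076} \approx -0.77491$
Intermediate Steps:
$H{\left(W \right)} = \frac{29}{7}$ ($H{\left(W \right)} = 5 - \frac{6 W \frac{1}{W}}{7} = 5 - \frac{6}{7} = \frac{29}{7}$)
$q{\left(o \right)} = 12 o^{2}$ ($q{\left(o \right)} = 3 \left(o + o\right) \left(o + o\right) = 3 \cdot 2 o 2 o = 3 \cdot 4 o^{2} = 12 o^{2}$)
$v{\left(n \right)} = \frac{1}{1452 + n}$ ($v{\left(n \right)} = \frac{1}{n + 12 \left(-11\right)^{2}} = \frac{1}{n + 12 \cdot 121} = \frac{1}{n + 1452} = \frac{1}{1452 + n}$)
$\frac{Q{\left(42 \right)} + 35383}{-45715 + v{\left(H{\left(-1 \right)} \right)}} = \frac{42 + 35383}{-45715 + \frac{1}{1452 + \frac{29}{7}}} = \frac{35425}{-45715 + \frac{1}{\frac{10193}{7}}} = \frac{35425}{-45715 + \frac{7}{10193}} = \frac{35425}{- \frac{465972988}{10193}} = 35425 \left(- \frac{10193}{465972988}\right) = - \frac{27775925}{35844076}$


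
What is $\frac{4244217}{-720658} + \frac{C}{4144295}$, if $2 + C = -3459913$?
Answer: $- \frac{4016540543217}{597323869222} \approx -6.7242$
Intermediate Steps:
$C = -3459915$ ($C = -2 - 3459913 = -3459915$)
$\frac{4244217}{-720658} + \frac{C}{4144295} = \frac{4244217}{-720658} - \frac{3459915}{4144295} = 4244217 \left(- \frac{1}{720658}\right) - \frac{691983}{828859} = - \frac{4244217}{720658} - \frac{691983}{828859} = - \frac{4016540543217}{597323869222}$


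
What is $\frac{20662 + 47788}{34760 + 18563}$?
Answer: $\frac{68450}{53323} \approx 1.2837$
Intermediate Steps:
$\frac{20662 + 47788}{34760 + 18563} = \frac{68450}{53323}$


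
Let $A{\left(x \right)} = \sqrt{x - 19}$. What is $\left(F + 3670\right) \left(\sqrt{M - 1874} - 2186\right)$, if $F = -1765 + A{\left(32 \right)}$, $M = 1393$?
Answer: $- \left(1905 + \sqrt{13}\right) \left(2186 - i \sqrt{481}\right) \approx -4.1722 \cdot 10^{6} + 41859.0 i$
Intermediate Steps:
$A{\left(x \right)} = \sqrt{-19 + x}$
$F = -1765 + \sqrt{13}$ ($F = -1765 + \sqrt{-19 + 32} = -1765 + \sqrt{13} \approx -1761.4$)
$\left(F + 3670\right) \left(\sqrt{M - 1874} - 2186\right) = \left(\left(-1765 + \sqrt{13}\right) + 3670\right) \left(\sqrt{1393 - 1874} - 2186\right) = \left(1905 + \sqrt{13}\right) \left(\sqrt{-481} - 2186\right) = \left(1905 + \sqrt{13}\right) \left(i \sqrt{481} - 2186\right) = \left(1905 + \sqrt{13}\right) \left(-2186 + i \sqrt{481}\right) = \left(-2186 + i \sqrt{481}\right) \left(1905 + \sqrt{13}\right)$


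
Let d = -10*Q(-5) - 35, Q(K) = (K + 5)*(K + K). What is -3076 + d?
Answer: -3111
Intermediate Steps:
Q(K) = 2*K*(5 + K) (Q(K) = (5 + K)*(2*K) = 2*K*(5 + K))
d = -35 (d = -20*(-5)*(5 - 5) - 35 = -20*(-5)*0 - 35 = -10*0 - 35 = 0 - 35 = -35)
-3076 + d = -3076 - 35 = -3111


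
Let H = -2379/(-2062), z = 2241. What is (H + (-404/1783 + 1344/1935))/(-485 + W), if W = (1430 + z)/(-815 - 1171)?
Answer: -1272929981203/382139115850295 ≈ -0.0033311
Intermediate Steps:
W = -3671/1986 (W = (1430 + 2241)/(-815 - 1171) = 3671/(-1986) = 3671*(-1/1986) = -3671/1986 ≈ -1.8484)
H = 2379/2062 (H = -2379*(-1/2062) = 2379/2062 ≈ 1.1537)
(H + (-404/1783 + 1344/1935))/(-485 + W) = (2379/2062 + (-404/1783 + 1344/1935))/(-485 - 3671/1986) = (2379/2062 + (-404*1/1783 + 1344*(1/1935)))/(-966881/1986) = (2379/2062 + (-404/1783 + 448/645))*(-1986/966881) = (2379/2062 + 538204/1150035)*(-1986/966881) = (3845709913/2371372170)*(-1986/966881) = -1272929981203/382139115850295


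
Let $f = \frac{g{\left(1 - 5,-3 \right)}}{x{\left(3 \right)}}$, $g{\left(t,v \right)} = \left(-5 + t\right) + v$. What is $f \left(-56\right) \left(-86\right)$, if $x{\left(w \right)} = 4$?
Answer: $-14448$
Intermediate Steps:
$g{\left(t,v \right)} = -5 + t + v$
$f = -3$ ($f = \frac{-5 + \left(1 - 5\right) - 3}{4} = \left(-5 - 4 - 3\right) \frac{1}{4} = \left(-12\right) \frac{1}{4} = -3$)
$f \left(-56\right) \left(-86\right) = \left(-3\right) \left(-56\right) \left(-86\right) = 168 \left(-86\right) = -14448$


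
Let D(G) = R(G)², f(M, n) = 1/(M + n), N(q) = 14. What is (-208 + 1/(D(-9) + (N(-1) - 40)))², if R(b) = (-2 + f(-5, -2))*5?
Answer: 818950791681/18931201 ≈ 43259.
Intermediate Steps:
R(b) = -75/7 (R(b) = (-2 + 1/(-5 - 2))*5 = (-2 + 1/(-7))*5 = (-2 - ⅐)*5 = -15/7*5 = -75/7)
D(G) = 5625/49 (D(G) = (-75/7)² = 5625/49)
(-208 + 1/(D(-9) + (N(-1) - 40)))² = (-208 + 1/(5625/49 + (14 - 40)))² = (-208 + 1/(5625/49 - 26))² = (-208 + 1/(4351/49))² = (-208 + 49/4351)² = (-904959/4351)² = 818950791681/18931201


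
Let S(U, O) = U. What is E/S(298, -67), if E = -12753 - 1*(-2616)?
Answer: -10137/298 ≈ -34.017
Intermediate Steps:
E = -10137 (E = -12753 + 2616 = -10137)
E/S(298, -67) = -10137/298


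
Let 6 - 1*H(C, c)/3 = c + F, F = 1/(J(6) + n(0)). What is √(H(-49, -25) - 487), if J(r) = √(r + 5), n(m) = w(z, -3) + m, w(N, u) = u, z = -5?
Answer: √(1179 - 394*√11)/√(-3 + √11) ≈ 20.087*I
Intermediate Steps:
n(m) = -3 + m
J(r) = √(5 + r)
F = 1/(-3 + √11) (F = 1/(√(5 + 6) + (-3 + 0)) = 1/(√11 - 3) = 1/(-3 + √11) ≈ 3.1583)
H(C, c) = 27/2 - 3*c - 3*√11/2 (H(C, c) = 18 - 3*(c + (3/2 + √11/2)) = 18 - 3*(3/2 + c + √11/2) = 18 + (-9/2 - 3*c - 3*√11/2) = 27/2 - 3*c - 3*√11/2)
√(H(-49, -25) - 487) = √((27/2 - 3*(-25) - 3*√11/2) - 487) = √((27/2 + 75 - 3*√11/2) - 487) = √((177/2 - 3*√11/2) - 487) = √(-797/2 - 3*√11/2)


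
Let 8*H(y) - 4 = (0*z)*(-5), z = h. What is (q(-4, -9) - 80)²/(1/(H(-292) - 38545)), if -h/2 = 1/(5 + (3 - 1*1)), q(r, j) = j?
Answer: -610621969/2 ≈ -3.0531e+8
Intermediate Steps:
h = -2/7 (h = -2/(5 + (3 - 1*1)) = -2/(5 + (3 - 1)) = -2/(5 + 2) = -2/7 ≈ -0.28571)
z = -2/7 ≈ -0.28571
H(y) = ½ (H(y) = ½ + ((0*(-2/7))*(-5))/8 = ½ + (0*(-5))/8 = ½ + (⅛)*0 = ½ + 0 = ½)
(q(-4, -9) - 80)²/(1/(H(-292) - 38545)) = (-9 - 80)²/(1/(½ - 38545)) = (-89)²/(1/(-77089/2)) = 7921/(-2/77089) = 7921*(-77089/2) = -610621969/2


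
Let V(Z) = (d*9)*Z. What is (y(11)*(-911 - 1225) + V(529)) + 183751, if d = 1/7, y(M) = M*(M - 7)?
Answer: 633130/7 ≈ 90447.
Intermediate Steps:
y(M) = M*(-7 + M)
d = ⅐ ≈ 0.14286
V(Z) = 9*Z/7 (V(Z) = ((⅐)*9)*Z = 9*Z/7)
(y(11)*(-911 - 1225) + V(529)) + 183751 = ((11*(-7 + 11))*(-911 - 1225) + (9/7)*529) + 183751 = ((11*4)*(-2136) + 4761/7) + 183751 = (44*(-2136) + 4761/7) + 183751 = (-93984 + 4761/7) + 183751 = -653127/7 + 183751 = 633130/7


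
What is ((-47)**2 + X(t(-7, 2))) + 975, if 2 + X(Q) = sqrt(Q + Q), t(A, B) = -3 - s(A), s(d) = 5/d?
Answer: 3182 + 4*I*sqrt(14)/7 ≈ 3182.0 + 2.1381*I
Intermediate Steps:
t(A, B) = -3 - 5/A
X(Q) = -2 + sqrt(2)*sqrt(Q) (X(Q) = -2 + sqrt(Q + Q) = -2 + sqrt(2*Q) = -2 + sqrt(2)*sqrt(Q))
((-47)**2 + X(t(-7, 2))) + 975 = ((-47)**2 + (-2 + sqrt(2)*sqrt(-3 - 5/(-7)))) + 975 = (2209 + (-2 + sqrt(2)*sqrt(-3 - 5*(-1/7)))) + 975 = (2209 + (-2 + sqrt(2)*sqrt(-3 + 5/7))) + 975 = (2209 + (-2 + sqrt(2)*sqrt(-16/7))) + 975 = (2209 + (-2 + sqrt(2)*(4*I*sqrt(7)/7))) + 975 = (2209 + (-2 + 4*I*sqrt(14)/7)) + 975 = (2207 + 4*I*sqrt(14)/7) + 975 = 3182 + 4*I*sqrt(14)/7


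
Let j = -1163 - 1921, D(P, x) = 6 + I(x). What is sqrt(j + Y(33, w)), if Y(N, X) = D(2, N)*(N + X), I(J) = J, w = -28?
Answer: 3*I*sqrt(321) ≈ 53.749*I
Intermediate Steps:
D(P, x) = 6 + x
Y(N, X) = (6 + N)*(N + X)
j = -3084
sqrt(j + Y(33, w)) = sqrt(-3084 + (6 + 33)*(33 - 28)) = sqrt(-3084 + 39*5) = sqrt(-3084 + 195) = sqrt(-2889) = 3*I*sqrt(321)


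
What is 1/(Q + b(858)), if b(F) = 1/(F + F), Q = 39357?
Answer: 1716/67536613 ≈ 2.5408e-5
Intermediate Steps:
b(F) = 1/(2*F)
1/(Q + b(858)) = 1/(39357 + (½)/858) = 1/(39357 + (½)*(1/858)) = 1/(39357 + 1/1716) = 1/(67536613/1716) = 1716/67536613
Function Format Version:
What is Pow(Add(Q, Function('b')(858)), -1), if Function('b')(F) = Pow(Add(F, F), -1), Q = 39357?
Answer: Rational(1716, 67536613) ≈ 2.5408e-5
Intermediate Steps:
Function('b')(F) = Mul(Rational(1, 2), Pow(F, -1)) (Function('b')(F) = Pow(Mul(2, F), -1) = Mul(Rational(1, 2), Pow(F, -1)))
Pow(Add(Q, Function('b')(858)), -1) = Pow(Add(39357, Mul(Rational(1, 2), Pow(858, -1))), -1) = Pow(Add(39357, Mul(Rational(1, 2), Rational(1, 858))), -1) = Pow(Add(39357, Rational(1, 1716)), -1) = Pow(Rational(67536613, 1716), -1) = Rational(1716, 67536613)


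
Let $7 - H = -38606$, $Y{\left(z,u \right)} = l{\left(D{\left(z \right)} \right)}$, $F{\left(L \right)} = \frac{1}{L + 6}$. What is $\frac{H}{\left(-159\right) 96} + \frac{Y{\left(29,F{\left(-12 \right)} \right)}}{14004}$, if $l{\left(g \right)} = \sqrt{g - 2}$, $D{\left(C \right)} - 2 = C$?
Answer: $- \frac{12871}{5088} + \frac{\sqrt{29}}{14004} \approx -2.5293$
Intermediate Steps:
$F{\left(L \right)} = \frac{1}{6 + L}$
$D{\left(C \right)} = 2 + C$
$l{\left(g \right)} = \sqrt{-2 + g}$
$Y{\left(z,u \right)} = \sqrt{z}$ ($Y{\left(z,u \right)} = \sqrt{-2 + \left(2 + z\right)} = \sqrt{z}$)
$H = 38613$ ($H = 7 - -38606 = 7 + 38606 = 38613$)
$\frac{H}{\left(-159\right) 96} + \frac{Y{\left(29,F{\left(-12 \right)} \right)}}{14004} = \frac{38613}{\left(-159\right) 96} + \frac{\sqrt{29}}{14004} = \frac{38613}{-15264} + \sqrt{29} \cdot \frac{1}{14004} = 38613 \left(- \frac{1}{15264}\right) + \frac{\sqrt{29}}{14004} = - \frac{12871}{5088} + \frac{\sqrt{29}}{14004}$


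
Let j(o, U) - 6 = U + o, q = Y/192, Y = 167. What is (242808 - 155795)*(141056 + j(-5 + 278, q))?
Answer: 2361227143331/192 ≈ 1.2298e+10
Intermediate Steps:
q = 167/192 ≈ 0.86979
j(o, U) = 6 + U + o (j(o, U) = 6 + (U + o) = 6 + U + o)
(242808 - 155795)*(141056 + j(-5 + 278, q)) = (242808 - 155795)*(141056 + (6 + 167/192 + (-5 + 278))) = 87013*(141056 + (6 + 167/192 + 273)) = 87013*(141056 + 53735/192) = 87013*(27136487/192) = 2361227143331/192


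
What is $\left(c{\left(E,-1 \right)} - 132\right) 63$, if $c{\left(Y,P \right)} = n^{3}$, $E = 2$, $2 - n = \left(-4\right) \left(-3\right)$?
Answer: $-71316$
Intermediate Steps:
$n = -10$ ($n = 2 - \left(-4\right) \left(-3\right) = 2 - 12 = -10$)
$c{\left(Y,P \right)} = -1000$ ($c{\left(Y,P \right)} = \left(-10\right)^{3} = -1000$)
$\left(c{\left(E,-1 \right)} - 132\right) 63 = \left(-1000 - 132\right) 63 = \left(-1132\right) 63 = -71316$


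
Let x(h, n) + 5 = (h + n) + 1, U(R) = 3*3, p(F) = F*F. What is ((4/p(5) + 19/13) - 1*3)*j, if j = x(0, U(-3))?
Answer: -448/65 ≈ -6.8923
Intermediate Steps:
p(F) = F²
U(R) = 9
x(h, n) = -4 + h + n (x(h, n) = -5 + ((h + n) + 1) = -5 + (1 + h + n) = -4 + h + n)
j = 5 (j = -4 + 0 + 9 = 5)
((4/p(5) + 19/13) - 1*3)*j = ((4/(5²) + 19/13) - 1*3)*5 = ((4/25 + 19*(1/13)) - 3)*5 = ((4*(1/25) + 19/13) - 3)*5 = ((4/25 + 19/13) - 3)*5 = (527/325 - 3)*5 = -448/325*5 = -448/65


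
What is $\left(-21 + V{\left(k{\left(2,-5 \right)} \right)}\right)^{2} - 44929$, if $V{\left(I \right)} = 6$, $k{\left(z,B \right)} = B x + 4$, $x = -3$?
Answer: $-44704$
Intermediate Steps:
$k{\left(z,B \right)} = 4 - 3 B$ ($k{\left(z,B \right)} = B \left(-3\right) + 4 = - 3 B + 4 = 4 - 3 B$)
$\left(-21 + V{\left(k{\left(2,-5 \right)} \right)}\right)^{2} - 44929 = \left(-21 + 6\right)^{2} - 44929 = \left(-15\right)^{2} - 44929 = 225 - 44929 = -44704$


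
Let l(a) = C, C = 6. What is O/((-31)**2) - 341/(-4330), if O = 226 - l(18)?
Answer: 1280301/4161130 ≈ 0.30768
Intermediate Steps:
l(a) = 6
O = 220 (O = 226 - 1*6 = 226 - 6 = 220)
O/((-31)**2) - 341/(-4330) = 220/((-31)**2) - 341/(-4330) = 220/961 - 341*(-1/4330) = 220*(1/961) + 341/4330 = 220/961 + 341/4330 = 1280301/4161130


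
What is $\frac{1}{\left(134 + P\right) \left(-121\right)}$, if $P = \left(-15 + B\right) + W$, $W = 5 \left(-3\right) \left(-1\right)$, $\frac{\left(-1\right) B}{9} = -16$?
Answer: $- \frac{1}{33638} \approx -2.9728 \cdot 10^{-5}$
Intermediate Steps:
$B = 144$ ($B = \left(-9\right) \left(-16\right) = 144$)
$W = 15$ ($W = \left(-15\right) \left(-1\right) = 15$)
$P = 144$ ($P = \left(-15 + 144\right) + 15 = 129 + 15 = 144$)
$\frac{1}{\left(134 + P\right) \left(-121\right)} = \frac{1}{\left(134 + 144\right) \left(-121\right)} = \frac{1}{278 \left(-121\right)} = \frac{1}{-33638} = - \frac{1}{33638}$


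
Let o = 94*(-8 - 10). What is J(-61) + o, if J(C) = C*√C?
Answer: -1692 - 61*I*√61 ≈ -1692.0 - 476.43*I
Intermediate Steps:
J(C) = C^(3/2)
o = -1692 (o = 94*(-18) = -1692)
J(-61) + o = (-61)^(3/2) - 1692 = -61*I*√61 - 1692 = -1692 - 61*I*√61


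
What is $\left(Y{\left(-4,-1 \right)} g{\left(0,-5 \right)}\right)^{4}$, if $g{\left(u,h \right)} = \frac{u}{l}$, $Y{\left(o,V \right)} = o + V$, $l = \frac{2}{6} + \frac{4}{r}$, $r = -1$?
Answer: $0$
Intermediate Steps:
$l = - \frac{11}{3}$ ($l = \frac{2}{6} + \frac{4}{-1} = 2 \cdot \frac{1}{6} + 4 \left(-1\right) = \frac{1}{3} - 4 = - \frac{11}{3} \approx -3.6667$)
$Y{\left(o,V \right)} = V + o$
$g{\left(u,h \right)} = - \frac{3 u}{11}$ ($g{\left(u,h \right)} = \frac{u}{- \frac{11}{3}} = u \left(- \frac{3}{11}\right) = - \frac{3 u}{11}$)
$\left(Y{\left(-4,-1 \right)} g{\left(0,-5 \right)}\right)^{4} = \left(\left(-1 - 4\right) \left(\left(- \frac{3}{11}\right) 0\right)\right)^{4} = \left(\left(-5\right) 0\right)^{4} = 0^{4} = 0$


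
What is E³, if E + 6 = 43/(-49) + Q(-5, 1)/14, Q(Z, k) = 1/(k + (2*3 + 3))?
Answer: -305229034837/941192000 ≈ -324.30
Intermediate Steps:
Q(Z, k) = 1/(9 + k) (Q(Z, k) = 1/(k + (6 + 3)) = 1/(k + 9) = 1/(9 + k))
E = -6733/980 (E = -6 + (43/(-49) + 1/((9 + 1)*14)) = -6 + (43*(-1/49) + (1/14)/10) = -6 + (-43/49 + (⅒)*(1/14)) = -6 + (-43/49 + 1/140) = -6 - 853/980 = -6733/980 ≈ -6.8704)
E³ = (-6733/980)³ = -305229034837/941192000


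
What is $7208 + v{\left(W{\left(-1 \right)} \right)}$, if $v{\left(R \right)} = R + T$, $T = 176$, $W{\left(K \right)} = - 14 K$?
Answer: $7398$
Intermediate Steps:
$v{\left(R \right)} = 176 + R$ ($v{\left(R \right)} = R + 176 = 176 + R$)
$7208 + v{\left(W{\left(-1 \right)} \right)} = 7208 + \left(176 - -14\right) = 7208 + \left(176 + 14\right) = 7208 + 190 = 7398$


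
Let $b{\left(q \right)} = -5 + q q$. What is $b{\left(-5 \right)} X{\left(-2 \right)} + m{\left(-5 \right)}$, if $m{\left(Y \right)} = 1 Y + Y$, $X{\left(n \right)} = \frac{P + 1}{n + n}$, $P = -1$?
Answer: $-10$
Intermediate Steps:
$b{\left(q \right)} = -5 + q^{2}$
$X{\left(n \right)} = 0$ ($X{\left(n \right)} = \frac{-1 + 1}{n + n} = \frac{0}{2 n} = 0 \frac{1}{2 n} = 0$)
$m{\left(Y \right)} = 2 Y$ ($m{\left(Y \right)} = Y + Y = 2 Y$)
$b{\left(-5 \right)} X{\left(-2 \right)} + m{\left(-5 \right)} = \left(-5 + \left(-5\right)^{2}\right) 0 + 2 \left(-5\right) = \left(-5 + 25\right) 0 - 10 = 20 \cdot 0 - 10 = 0 - 10 = -10$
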